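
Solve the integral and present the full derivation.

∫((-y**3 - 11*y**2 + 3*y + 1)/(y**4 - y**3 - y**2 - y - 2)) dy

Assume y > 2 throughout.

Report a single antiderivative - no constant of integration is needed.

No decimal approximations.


Step 1. Decompose ∫((-y**3 - 11*y**2 + 3*y + 1)/(y**4 - y**3 - y**2 - y - 2)) dy by partial fractions, (-y**3 - 11*y**2 + 3*y + 1)/(y**4 - y**3 - y**2 - y - 2) = -4/(y**2 + 1) + 2/(y + 1) - 3/(y - 2): now ∫(-3/(y - 2)) dy + ∫(2/(y + 1)) dy + ∫(-4/(y**2 + 1)) dy.
Step 2. Evaluate the standard form [assuming y > 2]: now -3*log(y - 2) + ∫(2/(y + 1)) dy + ∫(-4/(y**2 + 1)) dy.
Step 3. Evaluate the standard form [assuming y > -1]: now -3*log(y - 2) + 2*log(y + 1) + ∫(-4/(y**2 + 1)) dy.
Step 4. Evaluate the standard form: now -3*log(y - 2) + 2*log(y + 1) - 4*atan(y).
Answer: -3*log(y - 2) + 2*log(y + 1) - 4*atan(y).


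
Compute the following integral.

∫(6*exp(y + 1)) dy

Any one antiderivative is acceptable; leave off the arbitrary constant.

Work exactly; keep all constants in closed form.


Answer: 6*exp(y + 1).


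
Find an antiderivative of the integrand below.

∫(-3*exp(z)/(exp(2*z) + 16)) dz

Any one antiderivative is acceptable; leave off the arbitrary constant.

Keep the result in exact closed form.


Answer: -3*atan(exp(z)/4)/4.


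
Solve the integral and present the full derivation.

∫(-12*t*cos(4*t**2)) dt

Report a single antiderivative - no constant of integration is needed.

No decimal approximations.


Step 1. Substitute u = t**2, turning ∫(-12*t*cos(4*t**2)) dt into ∫(-6*cos(4*u)) du: now ∫(-6*cos(4*u)) du.
Step 2. Evaluate the standard form: now -3*sin(4*u)/2.
Step 3. Substitute back u = t**2: now -3*sin(4*t**2)/2.
Answer: -3*sin(4*t**2)/2.


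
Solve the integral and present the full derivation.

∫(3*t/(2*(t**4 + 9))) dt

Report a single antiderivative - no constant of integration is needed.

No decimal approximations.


Step 1. Substitute u = t**2, turning ∫(3*t/(2*(t**4 + 9))) dt into ∫(3/(4*(u**2 + 9))) du: now ∫(3/(4*(u**2 + 9))) du.
Step 2. Evaluate the standard form: now atan(u/3)/4.
Step 3. Substitute back u = t**2: now atan(t**2/3)/4.
Answer: atan(t**2/3)/4.


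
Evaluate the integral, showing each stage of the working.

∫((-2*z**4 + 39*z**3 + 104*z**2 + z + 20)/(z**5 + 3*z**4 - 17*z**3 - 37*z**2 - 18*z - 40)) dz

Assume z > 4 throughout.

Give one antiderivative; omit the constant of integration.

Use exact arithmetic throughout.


Step 1. Decompose ∫((-2*z**4 + 39*z**3 + 104*z**2 + z + 20)/(z**5 + 3*z**4 - 17*z**3 - 37*z**2 - 18*z - 40)) dz by partial fractions, (-2*z**4 + 39*z**3 + 104*z**2 + z + 20)/(z**5 + 3*z**4 - 17*z**3 - 37*z**2 - 18*z - 40) = 2/(z**2 + 1) - 5/(z + 5) - 1/(z + 2) + 4/(z - 4): now ∫(4/(z - 4)) dz + ∫(-1/(z + 2)) dz + ∫(-5/(z + 5)) dz + ∫(2/(z**2 + 1)) dz.
Step 2. Evaluate the standard form [assuming z > -2]: now -log(z + 2) + ∫(4/(z - 4)) dz + ∫(-5/(z + 5)) dz + ∫(2/(z**2 + 1)) dz.
Step 3. Evaluate the standard form [assuming z > -5]: now -log(z + 2) - 5*log(z + 5) + ∫(4/(z - 4)) dz + ∫(2/(z**2 + 1)) dz.
Step 4. Evaluate the standard form [assuming z > 4]: now 4*log(z - 4) - log(z + 2) - 5*log(z + 5) + ∫(2/(z**2 + 1)) dz.
Step 5. Evaluate the standard form: now 4*log(z - 4) - log(z + 2) - 5*log(z + 5) + 2*atan(z).
Answer: 4*log(z - 4) - log(z + 2) - 5*log(z + 5) + 2*atan(z).


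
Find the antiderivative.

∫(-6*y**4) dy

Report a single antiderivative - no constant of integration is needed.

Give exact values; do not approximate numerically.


Answer: -6*y**5/5.


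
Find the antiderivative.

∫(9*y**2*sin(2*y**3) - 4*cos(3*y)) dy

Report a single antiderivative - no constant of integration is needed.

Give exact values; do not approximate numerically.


Answer: -4*sin(3*y)/3 - 3*cos(2*y**3)/2.


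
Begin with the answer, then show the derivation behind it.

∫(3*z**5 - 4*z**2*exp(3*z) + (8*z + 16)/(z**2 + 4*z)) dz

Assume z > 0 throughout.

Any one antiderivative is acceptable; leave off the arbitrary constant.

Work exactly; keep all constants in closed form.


The answer is z**6/2 - 4*z**2*exp(3*z)/3 + 8*z*exp(3*z)/9 - 8*exp(3*z)/27 + 4*log(z) + 4*log(z + 4).
Step 1. Rewrite: now ∫(3*z**5) dz + ∫(-4*z**2*exp(3*z)) dz + ∫((8*z + 16)/(z**2 + 4*z)) dz.
Step 2. Integrate ∫(-4*z**2*exp(3*z)) dz by parts with u = z**2, dv = (-4*exp(3*z)) dz, so v = -4*exp(3*z)/3: now -4*z**2*exp(3*z)/3 + ∫(3*z**5) dz + ∫(8*z*exp(3*z)/3) dz + ∫((8*z + 16)/(z**2 + 4*z)) dz.
Step 3. Integrate ∫(8*z*exp(3*z)/3) dz by parts with u = z, dv = (8*exp(3*z)/3) dz, so v = 8*exp(3*z)/9: now -4*z**2*exp(3*z)/3 + 8*z*exp(3*z)/9 + ∫(3*z**5) dz + ∫((8*z + 16)/(z**2 + 4*z)) dz + ∫(-8*exp(3*z)/9) dz.
Step 4. Evaluate the standard form: now -4*z**2*exp(3*z)/3 + 8*z*exp(3*z)/9 - 8*exp(3*z)/27 + ∫(3*z**5) dz + ∫((8*z + 16)/(z**2 + 4*z)) dz.
Step 5. Evaluate the standard form: now z**6/2 - 4*z**2*exp(3*z)/3 + 8*z*exp(3*z)/9 - 8*exp(3*z)/27 + ∫((8*z + 16)/(z**2 + 4*z)) dz.
Step 6. Decompose ∫((8*z + 16)/(z**2 + 4*z)) dz by partial fractions, (8*z + 16)/(z**2 + 4*z) = 4/(z + 4) + 4/z: now z**6/2 - 4*z**2*exp(3*z)/3 + 8*z*exp(3*z)/9 - 8*exp(3*z)/27 + ∫(4/z) dz + ∫(4/(z + 4)) dz.
Step 7. Evaluate the standard form [assuming z > 0]: now z**6/2 - 4*z**2*exp(3*z)/3 + 8*z*exp(3*z)/9 - 8*exp(3*z)/27 + 4*log(z) + ∫(4/(z + 4)) dz.
Step 8. Evaluate the standard form [assuming z > -4]: now z**6/2 - 4*z**2*exp(3*z)/3 + 8*z*exp(3*z)/9 - 8*exp(3*z)/27 + 4*log(z) + 4*log(z + 4).
Answer: z**6/2 - 4*z**2*exp(3*z)/3 + 8*z*exp(3*z)/9 - 8*exp(3*z)/27 + 4*log(z) + 4*log(z + 4).


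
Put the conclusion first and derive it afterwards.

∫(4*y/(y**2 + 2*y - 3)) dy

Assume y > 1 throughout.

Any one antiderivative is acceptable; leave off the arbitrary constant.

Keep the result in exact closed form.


The answer is log(y - 1) + 3*log(y + 3).
Step 1. Decompose ∫(4*y/(y**2 + 2*y - 3)) dy by partial fractions, 4*y/(y**2 + 2*y - 3) = 3/(y + 3) + 1/(y - 1): now ∫(1/(y - 1)) dy + ∫(3/(y + 3)) dy.
Step 2. Evaluate the standard form [assuming y > 1]: now log(y - 1) + ∫(3/(y + 3)) dy.
Step 3. Evaluate the standard form [assuming y > -3]: now log(y - 1) + 3*log(y + 3).
Answer: log(y - 1) + 3*log(y + 3).


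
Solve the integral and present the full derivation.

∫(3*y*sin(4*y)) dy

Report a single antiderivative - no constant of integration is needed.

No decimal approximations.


Step 1. Integrate ∫(3*y*sin(4*y)) dy by parts with u = y, dv = (3*sin(4*y)) dy, so v = -3*cos(4*y)/4: now -3*y*cos(4*y)/4 + ∫(3*cos(4*y)/4) dy.
Step 2. Evaluate the standard form: now -3*y*cos(4*y)/4 + 3*sin(4*y)/16.
Answer: -3*y*cos(4*y)/4 + 3*sin(4*y)/16.


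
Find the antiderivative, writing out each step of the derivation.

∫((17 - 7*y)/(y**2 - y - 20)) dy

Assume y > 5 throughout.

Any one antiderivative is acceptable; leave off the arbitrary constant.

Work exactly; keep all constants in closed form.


Step 1. Decompose ∫((17 - 7*y)/(y**2 - y - 20)) dy by partial fractions, (17 - 7*y)/(y**2 - y - 20) = -5/(y + 4) - 2/(y - 5): now ∫(-2/(y - 5)) dy + ∫(-5/(y + 4)) dy.
Step 2. Evaluate the standard form [assuming y > 5]: now -2*log(y - 5) + ∫(-5/(y + 4)) dy.
Step 3. Evaluate the standard form [assuming y > -4]: now -2*log(y - 5) - 5*log(y + 4).
Answer: -2*log(y - 5) - 5*log(y + 4).


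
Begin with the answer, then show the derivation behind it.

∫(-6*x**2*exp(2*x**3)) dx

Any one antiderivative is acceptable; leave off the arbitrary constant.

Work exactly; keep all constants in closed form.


The answer is -exp(2*x**3).
Step 1. Substitute u = x**3, turning ∫(-6*x**2*exp(2*x**3)) dx into ∫(-2*exp(2*u)) du: now ∫(-2*exp(2*u)) du.
Step 2. Evaluate the standard form: now -exp(2*u).
Step 3. Substitute back u = x**3: now -exp(2*x**3).
Answer: -exp(2*x**3).


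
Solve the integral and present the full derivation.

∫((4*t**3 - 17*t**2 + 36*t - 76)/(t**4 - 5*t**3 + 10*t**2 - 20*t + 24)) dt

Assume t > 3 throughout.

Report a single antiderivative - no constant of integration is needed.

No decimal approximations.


Step 1. Decompose ∫((4*t**3 - 17*t**2 + 36*t - 76)/(t**4 - 5*t**3 + 10*t**2 - 20*t + 24)) dt by partial fractions, (4*t**3 - 17*t**2 + 36*t - 76)/(t**4 - 5*t**3 + 10*t**2 - 20*t + 24) = -4/(t**2 + 4) + 5/(t - 2) - 1/(t - 3): now ∫(-1/(t - 3)) dt + ∫(5/(t - 2)) dt + ∫(-4/(t**2 + 4)) dt.
Step 2. Evaluate the standard form [assuming t > 2]: now 5*log(t - 2) + ∫(-1/(t - 3)) dt + ∫(-4/(t**2 + 4)) dt.
Step 3. Evaluate the standard form [assuming t > 3]: now -log(t - 3) + 5*log(t - 2) + ∫(-4/(t**2 + 4)) dt.
Step 4. Evaluate the standard form: now -log(t - 3) + 5*log(t - 2) - 2*atan(t/2).
Answer: -log(t - 3) + 5*log(t - 2) - 2*atan(t/2).


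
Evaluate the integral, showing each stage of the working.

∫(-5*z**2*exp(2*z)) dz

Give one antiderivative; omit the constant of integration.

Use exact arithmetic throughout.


Step 1. Integrate ∫(-5*z**2*exp(2*z)) dz by parts with u = z**2, dv = (-5*exp(2*z)) dz, so v = -5*exp(2*z)/2: now -5*z**2*exp(2*z)/2 + ∫(5*z*exp(2*z)) dz.
Step 2. Integrate ∫(5*z*exp(2*z)) dz by parts with u = z, dv = (5*exp(2*z)) dz, so v = 5*exp(2*z)/2: now -5*z**2*exp(2*z)/2 + 5*z*exp(2*z)/2 + ∫(-5*exp(2*z)/2) dz.
Step 3. Evaluate the standard form: now -5*z**2*exp(2*z)/2 + 5*z*exp(2*z)/2 - 5*exp(2*z)/4.
Answer: -5*z**2*exp(2*z)/2 + 5*z*exp(2*z)/2 - 5*exp(2*z)/4.


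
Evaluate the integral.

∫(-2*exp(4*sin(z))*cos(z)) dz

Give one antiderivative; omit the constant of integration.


Answer: -exp(4*sin(z))/2.


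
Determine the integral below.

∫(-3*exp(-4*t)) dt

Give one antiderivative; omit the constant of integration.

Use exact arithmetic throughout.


Answer: 3*exp(-4*t)/4.


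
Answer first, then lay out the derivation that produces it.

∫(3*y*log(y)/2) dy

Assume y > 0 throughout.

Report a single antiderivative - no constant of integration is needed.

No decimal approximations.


The answer is 3*y**2*log(y)/4 - 3*y**2/8.
Step 1. Integrate ∫(3*y*log(y)/2) dy by parts with u = log(y), dv = (3*y/2) dy, so v = 3*y**2/4 [assuming y > 0]: now 3*y**2*log(y)/4 + ∫(-3*y/4) dy.
Step 2. Evaluate the standard form: now 3*y**2*log(y)/4 - 3*y**2/8.
Answer: 3*y**2*log(y)/4 - 3*y**2/8.


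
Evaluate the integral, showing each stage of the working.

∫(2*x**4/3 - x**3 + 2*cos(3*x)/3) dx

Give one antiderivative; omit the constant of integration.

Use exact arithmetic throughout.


Step 1. Rewrite: now ∫(-x**3) dx + ∫(2*x**4/3) dx + ∫(2*cos(3*x)/3) dx.
Step 2. Evaluate the standard form: now -x**4/4 + ∫(2*x**4/3) dx + ∫(2*cos(3*x)/3) dx.
Step 3. Evaluate the standard form: now 2*x**5/15 - x**4/4 + ∫(2*cos(3*x)/3) dx.
Step 4. Evaluate the standard form: now 2*x**5/15 - x**4/4 + 2*sin(3*x)/9.
Answer: 2*x**5/15 - x**4/4 + 2*sin(3*x)/9.


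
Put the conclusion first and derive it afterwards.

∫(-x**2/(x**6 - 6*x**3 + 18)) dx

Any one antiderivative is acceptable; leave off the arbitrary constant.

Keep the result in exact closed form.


The answer is -atan(x**3/3 - 1)/9.
Step 1. Substitute u = x**3 - 3, turning ∫(-x**2/(x**6 - 6*x**3 + 18)) dx into ∫(-1/(3*(u**2 + 9))) du: now ∫(-1/(3*(u**2 + 9))) du.
Step 2. Evaluate the standard form: now -atan(u/3)/9.
Step 3. Substitute back u = x**3 - 3: now -atan(x**3/3 - 1)/9.
Answer: -atan(x**3/3 - 1)/9.


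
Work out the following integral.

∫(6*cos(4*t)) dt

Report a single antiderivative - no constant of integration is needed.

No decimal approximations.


Answer: 3*sin(4*t)/2.


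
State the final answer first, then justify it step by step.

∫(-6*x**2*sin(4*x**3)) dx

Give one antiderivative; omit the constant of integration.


The answer is cos(4*x**3)/2.
Step 1. Substitute u = x**3, turning ∫(-6*x**2*sin(4*x**3)) dx into ∫(-2*sin(4*u)) du: now ∫(-2*sin(4*u)) du.
Step 2. Evaluate the standard form: now cos(4*u)/2.
Step 3. Substitute back u = x**3: now cos(4*x**3)/2.
Answer: cos(4*x**3)/2.


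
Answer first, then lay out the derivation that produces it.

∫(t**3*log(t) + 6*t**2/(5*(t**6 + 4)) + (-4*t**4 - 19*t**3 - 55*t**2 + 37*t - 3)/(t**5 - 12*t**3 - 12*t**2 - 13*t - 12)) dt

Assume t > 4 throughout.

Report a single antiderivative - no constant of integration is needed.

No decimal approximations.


The answer is t**4*log(t)/4 - t**4/16 - 5*log(t - 4) + 4*log(t + 1) - 3*log(t + 3) - 4*atan(t) + atan(t**3/2)/5.
Step 1. Rewrite: now ∫(6*t**2/(5*(t**6 + 4))) dt + ∫(t**3*log(t)) dt + ∫((-4*t**4 - 19*t**3 - 55*t**2 + 37*t - 3)/(t**5 - 12*t**3 - 12*t**2 - 13*t - 12)) dt.
Step 2. Decompose ∫((-4*t**4 - 19*t**3 - 55*t**2 + 37*t - 3)/(t**5 - 12*t**3 - 12*t**2 - 13*t - 12)) dt by partial fractions, (-4*t**4 - 19*t**3 - 55*t**2 + 37*t - 3)/(t**5 - 12*t**3 - 12*t**2 - 13*t - 12) = -4/(t**2 + 1) - 3/(t + 3) + 4/(t + 1) - 5/(t - 4): now ∫(6*t**2/(5*(t**6 + 4))) dt + ∫(t**3*log(t)) dt + ∫(-5/(t - 4)) dt + ∫(4/(t + 1)) dt + ∫(-3/(t + 3)) dt + ∫(-4/(t**2 + 1)) dt.
Step 3. Evaluate the standard form [assuming t > -3]: now -3*log(t + 3) + ∫(6*t**2/(5*(t**6 + 4))) dt + ∫(t**3*log(t)) dt + ∫(-5/(t - 4)) dt + ∫(4/(t + 1)) dt + ∫(-4/(t**2 + 1)) dt.
Step 4. Evaluate the standard form [assuming t > -1]: now 4*log(t + 1) - 3*log(t + 3) + ∫(6*t**2/(5*(t**6 + 4))) dt + ∫(t**3*log(t)) dt + ∫(-5/(t - 4)) dt + ∫(-4/(t**2 + 1)) dt.
Step 5. Evaluate the standard form [assuming t > 4]: now -5*log(t - 4) + 4*log(t + 1) - 3*log(t + 3) + ∫(6*t**2/(5*(t**6 + 4))) dt + ∫(t**3*log(t)) dt + ∫(-4/(t**2 + 1)) dt.
Step 6. Evaluate the standard form: now -5*log(t - 4) + 4*log(t + 1) - 3*log(t + 3) - 4*atan(t) + ∫(6*t**2/(5*(t**6 + 4))) dt + ∫(t**3*log(t)) dt.
Step 7. Integrate ∫(t**3*log(t)) dt by parts with u = log(t), dv = (t**3) dt, so v = t**4/4 [assuming t > 0]: now t**4*log(t)/4 - 5*log(t - 4) + 4*log(t + 1) - 3*log(t + 3) - 4*atan(t) + ∫(-t**3/4) dt + ∫(6*t**2/(5*(t**6 + 4))) dt.
Step 8. Evaluate the standard form: now t**4*log(t)/4 - t**4/16 - 5*log(t - 4) + 4*log(t + 1) - 3*log(t + 3) - 4*atan(t) + ∫(6*t**2/(5*(t**6 + 4))) dt.
Step 9. Substitute u = t**3, turning ∫(6*t**2/(5*(t**6 + 4))) dt into ∫(2/(5*(u**2 + 4))) du: now t**4*log(t)/4 - t**4/16 - 5*log(t - 4) + 4*log(t + 1) - 3*log(t + 3) - 4*atan(t) + ∫(2/(5*(u**2 + 4))) du.
Step 10. Evaluate the standard form: now t**4*log(t)/4 - t**4/16 - 5*log(t - 4) + 4*log(t + 1) - 3*log(t + 3) - 4*atan(t) + atan(u/2)/5.
Step 11. Substitute back u = t**3: now t**4*log(t)/4 - t**4/16 - 5*log(t - 4) + 4*log(t + 1) - 3*log(t + 3) - 4*atan(t) + atan(t**3/2)/5.
Answer: t**4*log(t)/4 - t**4/16 - 5*log(t - 4) + 4*log(t + 1) - 3*log(t + 3) - 4*atan(t) + atan(t**3/2)/5.


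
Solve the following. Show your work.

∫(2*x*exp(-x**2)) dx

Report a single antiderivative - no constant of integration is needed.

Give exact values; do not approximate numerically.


Step 1. Substitute u = x**2, turning ∫(2*x*exp(-x**2)) dx into ∫(exp(-u)) du: now ∫(exp(-u)) du.
Step 2. Evaluate the standard form: now -exp(-u).
Step 3. Substitute back u = x**2: now -exp(-x**2).
Answer: -exp(-x**2).


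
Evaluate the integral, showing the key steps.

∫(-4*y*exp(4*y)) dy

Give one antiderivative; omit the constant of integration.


Step 1. Integrate ∫(-4*y*exp(4*y)) dy by parts with u = y, dv = (-4*exp(4*y)) dy, so v = -exp(4*y): now -y*exp(4*y) + ∫(exp(4*y)) dy.
Step 2. Evaluate the standard form: now -y*exp(4*y) + exp(4*y)/4.
Answer: -y*exp(4*y) + exp(4*y)/4.


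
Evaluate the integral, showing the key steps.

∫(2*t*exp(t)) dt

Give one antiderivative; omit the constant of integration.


Step 1. Integrate ∫(2*t*exp(t)) dt by parts with u = t, dv = (2*exp(t)) dt, so v = 2*exp(t): now 2*t*exp(t) + ∫(-2*exp(t)) dt.
Step 2. Evaluate the standard form: now 2*t*exp(t) - 2*exp(t).
Answer: 2*t*exp(t) - 2*exp(t).


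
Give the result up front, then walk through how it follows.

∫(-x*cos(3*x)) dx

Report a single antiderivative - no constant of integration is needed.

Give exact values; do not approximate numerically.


The answer is -x*sin(3*x)/3 - cos(3*x)/9.
Step 1. Integrate ∫(-x*cos(3*x)) dx by parts with u = x, dv = (-cos(3*x)) dx, so v = -sin(3*x)/3: now -x*sin(3*x)/3 + ∫(sin(3*x)/3) dx.
Step 2. Evaluate the standard form: now -x*sin(3*x)/3 - cos(3*x)/9.
Answer: -x*sin(3*x)/3 - cos(3*x)/9.


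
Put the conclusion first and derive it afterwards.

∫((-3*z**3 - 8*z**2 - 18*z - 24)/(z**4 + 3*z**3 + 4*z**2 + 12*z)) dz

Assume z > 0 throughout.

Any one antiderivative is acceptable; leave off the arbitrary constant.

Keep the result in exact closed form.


The answer is -2*log(z) - log(z + 3) - atan(z/2).
Step 1. Decompose ∫((-3*z**3 - 8*z**2 - 18*z - 24)/(z**4 + 3*z**3 + 4*z**2 + 12*z)) dz by partial fractions, (-3*z**3 - 8*z**2 - 18*z - 24)/(z**4 + 3*z**3 + 4*z**2 + 12*z) = -2/(z**2 + 4) - 1/(z + 3) - 2/z: now ∫(-2/z) dz + ∫(-1/(z + 3)) dz + ∫(-2/(z**2 + 4)) dz.
Step 2. Evaluate the standard form [assuming z > 0]: now -2*log(z) + ∫(-1/(z + 3)) dz + ∫(-2/(z**2 + 4)) dz.
Step 3. Evaluate the standard form [assuming z > -3]: now -2*log(z) - log(z + 3) + ∫(-2/(z**2 + 4)) dz.
Step 4. Evaluate the standard form: now -2*log(z) - log(z + 3) - atan(z/2).
Answer: -2*log(z) - log(z + 3) - atan(z/2).


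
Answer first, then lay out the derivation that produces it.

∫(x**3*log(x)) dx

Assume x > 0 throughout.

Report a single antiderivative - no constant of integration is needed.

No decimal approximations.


The answer is x**4*log(x)/4 - x**4/16.
Step 1. Integrate ∫(x**3*log(x)) dx by parts with u = log(x), dv = (x**3) dx, so v = x**4/4 [assuming x > 0]: now x**4*log(x)/4 + ∫(-x**3/4) dx.
Step 2. Evaluate the standard form: now x**4*log(x)/4 - x**4/16.
Answer: x**4*log(x)/4 - x**4/16.


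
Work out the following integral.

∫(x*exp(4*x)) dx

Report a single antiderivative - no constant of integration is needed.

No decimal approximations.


Answer: x*exp(4*x)/4 - exp(4*x)/16.


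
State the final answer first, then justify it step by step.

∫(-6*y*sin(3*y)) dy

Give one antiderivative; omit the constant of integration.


The answer is 2*y*cos(3*y) - 2*sin(3*y)/3.
Step 1. Integrate ∫(-6*y*sin(3*y)) dy by parts with u = y, dv = (-6*sin(3*y)) dy, so v = 2*cos(3*y): now 2*y*cos(3*y) + ∫(-2*cos(3*y)) dy.
Step 2. Evaluate the standard form: now 2*y*cos(3*y) - 2*sin(3*y)/3.
Answer: 2*y*cos(3*y) - 2*sin(3*y)/3.


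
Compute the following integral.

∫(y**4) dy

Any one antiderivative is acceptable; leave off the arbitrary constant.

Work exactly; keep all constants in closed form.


Answer: y**5/5.


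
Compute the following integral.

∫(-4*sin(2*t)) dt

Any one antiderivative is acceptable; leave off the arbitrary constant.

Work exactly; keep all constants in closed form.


Answer: 2*cos(2*t).


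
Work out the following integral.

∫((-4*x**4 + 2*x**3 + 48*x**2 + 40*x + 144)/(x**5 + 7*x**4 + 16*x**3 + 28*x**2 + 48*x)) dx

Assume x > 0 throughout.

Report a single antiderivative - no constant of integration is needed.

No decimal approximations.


Answer: 3*log(x) - 2*log(x + 3) - 5*log(x + 4) + 2*atan(x/2).


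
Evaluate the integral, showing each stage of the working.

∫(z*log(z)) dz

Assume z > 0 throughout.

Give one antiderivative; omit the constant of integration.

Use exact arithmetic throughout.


Step 1. Integrate ∫(z*log(z)) dz by parts with u = log(z), dv = (z) dz, so v = z**2/2 [assuming z > 0]: now z**2*log(z)/2 + ∫(-z/2) dz.
Step 2. Evaluate the standard form: now z**2*log(z)/2 - z**2/4.
Answer: z**2*log(z)/2 - z**2/4.


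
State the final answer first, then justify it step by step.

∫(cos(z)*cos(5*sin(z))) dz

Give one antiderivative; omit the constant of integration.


The answer is sin(5*sin(z))/5.
Step 1. Substitute u = sin(z), turning ∫(cos(z)*cos(5*sin(z))) dz into ∫(cos(5*u)) du: now ∫(cos(5*u)) du.
Step 2. Evaluate the standard form: now sin(5*u)/5.
Step 3. Substitute back u = sin(z): now sin(5*sin(z))/5.
Answer: sin(5*sin(z))/5.


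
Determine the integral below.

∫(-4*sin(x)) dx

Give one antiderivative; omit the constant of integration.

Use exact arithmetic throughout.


Answer: 4*cos(x).


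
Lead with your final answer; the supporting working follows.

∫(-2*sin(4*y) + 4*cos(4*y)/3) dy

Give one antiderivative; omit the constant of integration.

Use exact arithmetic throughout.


The answer is sin(4*y)/3 + cos(4*y)/2.
Step 1. Rewrite: now ∫(-2*sin(4*y)) dy + ∫(4*cos(4*y)/3) dy.
Step 2. Evaluate the standard form: now cos(4*y)/2 + ∫(4*cos(4*y)/3) dy.
Step 3. Evaluate the standard form: now sin(4*y)/3 + cos(4*y)/2.
Answer: sin(4*y)/3 + cos(4*y)/2.


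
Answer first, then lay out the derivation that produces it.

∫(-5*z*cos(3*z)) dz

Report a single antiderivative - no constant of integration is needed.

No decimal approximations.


The answer is -5*z*sin(3*z)/3 - 5*cos(3*z)/9.
Step 1. Integrate ∫(-5*z*cos(3*z)) dz by parts with u = z, dv = (-5*cos(3*z)) dz, so v = -5*sin(3*z)/3: now -5*z*sin(3*z)/3 + ∫(5*sin(3*z)/3) dz.
Step 2. Evaluate the standard form: now -5*z*sin(3*z)/3 - 5*cos(3*z)/9.
Answer: -5*z*sin(3*z)/3 - 5*cos(3*z)/9.


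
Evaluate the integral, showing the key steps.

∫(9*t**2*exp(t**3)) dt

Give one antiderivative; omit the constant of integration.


Step 1. Substitute u = t**3, turning ∫(9*t**2*exp(t**3)) dt into ∫(3*exp(u)) du: now ∫(3*exp(u)) du.
Step 2. Evaluate the standard form: now 3*exp(u).
Step 3. Substitute back u = t**3: now 3*exp(t**3).
Answer: 3*exp(t**3).


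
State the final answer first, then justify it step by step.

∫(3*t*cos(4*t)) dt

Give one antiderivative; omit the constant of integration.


The answer is 3*t*sin(4*t)/4 + 3*cos(4*t)/16.
Step 1. Integrate ∫(3*t*cos(4*t)) dt by parts with u = t, dv = (3*cos(4*t)) dt, so v = 3*sin(4*t)/4: now 3*t*sin(4*t)/4 + ∫(-3*sin(4*t)/4) dt.
Step 2. Evaluate the standard form: now 3*t*sin(4*t)/4 + 3*cos(4*t)/16.
Answer: 3*t*sin(4*t)/4 + 3*cos(4*t)/16.


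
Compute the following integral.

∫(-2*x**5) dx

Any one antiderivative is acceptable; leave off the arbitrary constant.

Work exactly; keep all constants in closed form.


Answer: -x**6/3.


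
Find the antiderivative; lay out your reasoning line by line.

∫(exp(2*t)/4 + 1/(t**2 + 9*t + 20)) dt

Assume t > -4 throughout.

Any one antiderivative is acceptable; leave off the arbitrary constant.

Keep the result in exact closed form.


Step 1. Rewrite: now ∫(1/(t**2 + 9*t + 20)) dt + ∫(exp(2*t)/4) dt.
Step 2. Evaluate the standard form: now exp(2*t)/8 + ∫(1/(t**2 + 9*t + 20)) dt.
Step 3. Decompose ∫(1/(t**2 + 9*t + 20)) dt by partial fractions, 1/(t**2 + 9*t + 20) = -1/(t + 5) + 1/(t + 4): now exp(2*t)/8 + ∫(1/(t + 4)) dt + ∫(-1/(t + 5)) dt.
Step 4. Evaluate the standard form [assuming t > -4]: now exp(2*t)/8 + log(t + 4) + ∫(-1/(t + 5)) dt.
Step 5. Evaluate the standard form [assuming t > -5]: now exp(2*t)/8 + log(t + 4) - log(t + 5).
Answer: exp(2*t)/8 + log(t + 4) - log(t + 5).


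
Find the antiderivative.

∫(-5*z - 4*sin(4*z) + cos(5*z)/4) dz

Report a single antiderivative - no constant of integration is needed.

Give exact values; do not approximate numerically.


Answer: -5*z**2/2 + sin(5*z)/20 + cos(4*z).


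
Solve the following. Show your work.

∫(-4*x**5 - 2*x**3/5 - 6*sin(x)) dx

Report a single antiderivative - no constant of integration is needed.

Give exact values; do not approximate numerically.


Step 1. Rewrite: now ∫(-2*x**3/5) dx + ∫(-4*x**5) dx + ∫(-6*sin(x)) dx.
Step 2. Evaluate the standard form: now 6*cos(x) + ∫(-2*x**3/5) dx + ∫(-4*x**5) dx.
Step 3. Evaluate the standard form: now -2*x**6/3 + 6*cos(x) + ∫(-2*x**3/5) dx.
Step 4. Evaluate the standard form: now -2*x**6/3 - x**4/10 + 6*cos(x).
Answer: -2*x**6/3 - x**4/10 + 6*cos(x).


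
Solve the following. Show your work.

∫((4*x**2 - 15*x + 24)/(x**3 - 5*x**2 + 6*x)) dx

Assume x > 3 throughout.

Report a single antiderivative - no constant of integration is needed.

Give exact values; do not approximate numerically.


Step 1. Decompose ∫((4*x**2 - 15*x + 24)/(x**3 - 5*x**2 + 6*x)) dx by partial fractions, (4*x**2 - 15*x + 24)/(x**3 - 5*x**2 + 6*x) = -5/(x - 2) + 5/(x - 3) + 4/x: now ∫(4/x) dx + ∫(5/(x - 3)) dx + ∫(-5/(x - 2)) dx.
Step 2. Evaluate the standard form [assuming x > 0]: now 4*log(x) + ∫(5/(x - 3)) dx + ∫(-5/(x - 2)) dx.
Step 3. Evaluate the standard form [assuming x > 2]: now 4*log(x) - 5*log(x - 2) + ∫(5/(x - 3)) dx.
Step 4. Evaluate the standard form [assuming x > 3]: now 4*log(x) + 5*log(x - 3) - 5*log(x - 2).
Answer: 4*log(x) + 5*log(x - 3) - 5*log(x - 2).


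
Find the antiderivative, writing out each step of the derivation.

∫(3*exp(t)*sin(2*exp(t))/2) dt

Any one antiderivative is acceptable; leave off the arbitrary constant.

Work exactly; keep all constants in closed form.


Step 1. Substitute u = exp(t), turning ∫(3*exp(t)*sin(2*exp(t))/2) dt into ∫(3*sin(2*u)/2) du: now ∫(3*sin(2*u)/2) du.
Step 2. Evaluate the standard form: now -3*cos(2*u)/4.
Step 3. Substitute back u = exp(t): now -3*cos(2*exp(t))/4.
Answer: -3*cos(2*exp(t))/4.


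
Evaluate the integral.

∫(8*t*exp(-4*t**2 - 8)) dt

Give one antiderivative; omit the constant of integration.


Answer: -exp(-4*t**2 - 8).


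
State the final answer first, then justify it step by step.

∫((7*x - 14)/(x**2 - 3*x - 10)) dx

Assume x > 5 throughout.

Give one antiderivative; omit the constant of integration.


The answer is 3*log(x - 5) + 4*log(x + 2).
Step 1. Decompose ∫((7*x - 14)/(x**2 - 3*x - 10)) dx by partial fractions, (7*x - 14)/(x**2 - 3*x - 10) = 4/(x + 2) + 3/(x - 5): now ∫(3/(x - 5)) dx + ∫(4/(x + 2)) dx.
Step 2. Evaluate the standard form [assuming x > -2]: now 4*log(x + 2) + ∫(3/(x - 5)) dx.
Step 3. Evaluate the standard form [assuming x > 5]: now 3*log(x - 5) + 4*log(x + 2).
Answer: 3*log(x - 5) + 4*log(x + 2).


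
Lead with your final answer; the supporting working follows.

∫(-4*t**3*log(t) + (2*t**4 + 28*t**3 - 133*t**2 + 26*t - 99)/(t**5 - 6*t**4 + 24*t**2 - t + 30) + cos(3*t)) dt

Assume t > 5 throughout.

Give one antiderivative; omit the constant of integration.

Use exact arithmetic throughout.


The answer is -t**4*log(t) + t**4/4 + 4*log(t - 5) + 3*log(t - 3) - 5*log(t + 2) + sin(3*t)/3 + atan(t).
Step 1. Rewrite: now ∫(-4*t**3*log(t)) dt + ∫((2*t**4 + 28*t**3 - 133*t**2 + 26*t - 99)/(t**5 - 6*t**4 + 24*t**2 - t + 30)) dt + ∫(cos(3*t)) dt.
Step 2. Integrate ∫(-4*t**3*log(t)) dt by parts with u = log(t), dv = (-4*t**3) dt, so v = -t**4 [assuming t > 0]: now -t**4*log(t) + ∫(t**3) dt + ∫((2*t**4 + 28*t**3 - 133*t**2 + 26*t - 99)/(t**5 - 6*t**4 + 24*t**2 - t + 30)) dt + ∫(cos(3*t)) dt.
Step 3. Evaluate the standard form: now -t**4*log(t) + t**4/4 + ∫((2*t**4 + 28*t**3 - 133*t**2 + 26*t - 99)/(t**5 - 6*t**4 + 24*t**2 - t + 30)) dt + ∫(cos(3*t)) dt.
Step 4. Decompose ∫((2*t**4 + 28*t**3 - 133*t**2 + 26*t - 99)/(t**5 - 6*t**4 + 24*t**2 - t + 30)) dt by partial fractions, (2*t**4 + 28*t**3 - 133*t**2 + 26*t - 99)/(t**5 - 6*t**4 + 24*t**2 - t + 30) = 1/(t**2 + 1) - 5/(t + 2) + 3/(t - 3) + 4/(t - 5): now -t**4*log(t) + t**4/4 + ∫(4/(t - 5)) dt + ∫(3/(t - 3)) dt + ∫(-5/(t + 2)) dt + ∫(1/(t**2 + 1)) dt + ∫(cos(3*t)) dt.
Step 5. Evaluate the standard form [assuming t > 3]: now -t**4*log(t) + t**4/4 + 3*log(t - 3) + ∫(4/(t - 5)) dt + ∫(-5/(t + 2)) dt + ∫(1/(t**2 + 1)) dt + ∫(cos(3*t)) dt.
Step 6. Evaluate the standard form [assuming t > -2]: now -t**4*log(t) + t**4/4 + 3*log(t - 3) - 5*log(t + 2) + ∫(4/(t - 5)) dt + ∫(1/(t**2 + 1)) dt + ∫(cos(3*t)) dt.
Step 7. Evaluate the standard form [assuming t > 5]: now -t**4*log(t) + t**4/4 + 4*log(t - 5) + 3*log(t - 3) - 5*log(t + 2) + ∫(1/(t**2 + 1)) dt + ∫(cos(3*t)) dt.
Step 8. Evaluate the standard form: now -t**4*log(t) + t**4/4 + 4*log(t - 5) + 3*log(t - 3) - 5*log(t + 2) + atan(t) + ∫(cos(3*t)) dt.
Step 9. Evaluate the standard form: now -t**4*log(t) + t**4/4 + 4*log(t - 5) + 3*log(t - 3) - 5*log(t + 2) + sin(3*t)/3 + atan(t).
Answer: -t**4*log(t) + t**4/4 + 4*log(t - 5) + 3*log(t - 3) - 5*log(t + 2) + sin(3*t)/3 + atan(t).


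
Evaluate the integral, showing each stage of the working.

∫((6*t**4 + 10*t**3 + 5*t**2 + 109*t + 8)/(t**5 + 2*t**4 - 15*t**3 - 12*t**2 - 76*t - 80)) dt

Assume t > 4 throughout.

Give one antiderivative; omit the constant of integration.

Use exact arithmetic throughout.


Step 1. Decompose ∫((6*t**4 + 10*t**3 + 5*t**2 + 109*t + 8)/(t**5 + 2*t**4 - 15*t**3 - 12*t**2 - 76*t - 80)) dt by partial fractions, (6*t**4 + 10*t**3 + 5*t**2 + 109*t + 8)/(t**5 + 2*t**4 - 15*t**3 - 12*t**2 - 76*t - 80) = -3/(t**2 + 4) + 2/(t + 5) + 1/(t + 1) + 3/(t - 4): now ∫(3/(t - 4)) dt + ∫(1/(t + 1)) dt + ∫(2/(t + 5)) dt + ∫(-3/(t**2 + 4)) dt.
Step 2. Evaluate the standard form [assuming t > -1]: now log(t + 1) + ∫(3/(t - 4)) dt + ∫(2/(t + 5)) dt + ∫(-3/(t**2 + 4)) dt.
Step 3. Evaluate the standard form [assuming t > 4]: now 3*log(t - 4) + log(t + 1) + ∫(2/(t + 5)) dt + ∫(-3/(t**2 + 4)) dt.
Step 4. Evaluate the standard form [assuming t > -5]: now 3*log(t - 4) + log(t + 1) + 2*log(t + 5) + ∫(-3/(t**2 + 4)) dt.
Step 5. Evaluate the standard form: now 3*log(t - 4) + log(t + 1) + 2*log(t + 5) - 3*atan(t/2)/2.
Answer: 3*log(t - 4) + log(t + 1) + 2*log(t + 5) - 3*atan(t/2)/2.


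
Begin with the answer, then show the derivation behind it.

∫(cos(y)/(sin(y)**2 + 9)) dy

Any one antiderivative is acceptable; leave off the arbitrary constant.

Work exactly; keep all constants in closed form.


The answer is atan(sin(y)/3)/3.
Step 1. Substitute u = sin(y), turning ∫(cos(y)/(sin(y)**2 + 9)) dy into ∫(1/(u**2 + 9)) du: now ∫(1/(u**2 + 9)) du.
Step 2. Evaluate the standard form: now atan(u/3)/3.
Step 3. Substitute back u = sin(y): now atan(sin(y)/3)/3.
Answer: atan(sin(y)/3)/3.


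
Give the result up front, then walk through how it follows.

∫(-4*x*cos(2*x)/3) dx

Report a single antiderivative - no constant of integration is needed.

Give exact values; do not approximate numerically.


The answer is -2*x*sin(2*x)/3 - cos(2*x)/3.
Step 1. Integrate ∫(-4*x*cos(2*x)/3) dx by parts with u = x, dv = (-4*cos(2*x)/3) dx, so v = -2*sin(2*x)/3: now -2*x*sin(2*x)/3 + ∫(2*sin(2*x)/3) dx.
Step 2. Evaluate the standard form: now -2*x*sin(2*x)/3 - cos(2*x)/3.
Answer: -2*x*sin(2*x)/3 - cos(2*x)/3.


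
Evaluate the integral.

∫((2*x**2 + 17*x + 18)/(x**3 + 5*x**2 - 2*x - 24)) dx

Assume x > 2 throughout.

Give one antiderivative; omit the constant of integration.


Answer: 2*log(x - 2) + 3*log(x + 3) - 3*log(x + 4).


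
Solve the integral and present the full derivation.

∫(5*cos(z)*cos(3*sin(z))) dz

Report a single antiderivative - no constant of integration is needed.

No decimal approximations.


Step 1. Substitute u = sin(z), turning ∫(5*cos(z)*cos(3*sin(z))) dz into ∫(5*cos(3*u)) du: now ∫(5*cos(3*u)) du.
Step 2. Evaluate the standard form: now 5*sin(3*u)/3.
Step 3. Substitute back u = sin(z): now 5*sin(3*sin(z))/3.
Answer: 5*sin(3*sin(z))/3.


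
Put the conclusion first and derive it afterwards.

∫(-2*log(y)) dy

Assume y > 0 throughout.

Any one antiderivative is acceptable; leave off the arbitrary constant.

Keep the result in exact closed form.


The answer is -2*y*log(y) + 2*y.
Step 1. Integrate ∫(-2*log(y)) dy by parts with u = log(y), dv = (-2) dy, so v = -2*y [assuming y > 0]: now -2*y*log(y) + ∫(2) dy.
Step 2. Evaluate the standard form: now -2*y*log(y) + 2*y.
Answer: -2*y*log(y) + 2*y.


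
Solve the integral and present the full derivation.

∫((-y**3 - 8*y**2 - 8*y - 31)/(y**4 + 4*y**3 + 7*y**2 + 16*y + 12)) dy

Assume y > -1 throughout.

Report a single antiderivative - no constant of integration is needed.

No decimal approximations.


Step 1. Decompose ∫((-y**3 - 8*y**2 - 8*y - 31)/(y**4 + 4*y**3 + 7*y**2 + 16*y + 12)) dy by partial fractions, (-y**3 - 8*y**2 - 8*y - 31)/(y**4 + 4*y**3 + 7*y**2 + 16*y + 12) = -1/(y**2 + 4) + 2/(y + 3) - 3/(y + 1): now ∫(-3/(y + 1)) dy + ∫(2/(y + 3)) dy + ∫(-1/(y**2 + 4)) dy.
Step 2. Evaluate the standard form [assuming y > -1]: now -3*log(y + 1) + ∫(2/(y + 3)) dy + ∫(-1/(y**2 + 4)) dy.
Step 3. Evaluate the standard form [assuming y > -3]: now -3*log(y + 1) + 2*log(y + 3) + ∫(-1/(y**2 + 4)) dy.
Step 4. Evaluate the standard form: now -3*log(y + 1) + 2*log(y + 3) - atan(y/2)/2.
Answer: -3*log(y + 1) + 2*log(y + 3) - atan(y/2)/2.


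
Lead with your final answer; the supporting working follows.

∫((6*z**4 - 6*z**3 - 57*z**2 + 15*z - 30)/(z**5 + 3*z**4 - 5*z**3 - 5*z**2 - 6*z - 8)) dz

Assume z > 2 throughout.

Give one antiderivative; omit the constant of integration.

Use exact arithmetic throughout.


The answer is -2*log(z - 2) + 5*log(z + 1) + 3*log(z + 4) - 3*atan(z).
Step 1. Decompose ∫((6*z**4 - 6*z**3 - 57*z**2 + 15*z - 30)/(z**5 + 3*z**4 - 5*z**3 - 5*z**2 - 6*z - 8)) dz by partial fractions, (6*z**4 - 6*z**3 - 57*z**2 + 15*z - 30)/(z**5 + 3*z**4 - 5*z**3 - 5*z**2 - 6*z - 8) = -3/(z**2 + 1) + 3/(z + 4) + 5/(z + 1) - 2/(z - 2): now ∫(-2/(z - 2)) dz + ∫(5/(z + 1)) dz + ∫(3/(z + 4)) dz + ∫(-3/(z**2 + 1)) dz.
Step 2. Evaluate the standard form [assuming z > 2]: now -2*log(z - 2) + ∫(5/(z + 1)) dz + ∫(3/(z + 4)) dz + ∫(-3/(z**2 + 1)) dz.
Step 3. Evaluate the standard form [assuming z > -1]: now -2*log(z - 2) + 5*log(z + 1) + ∫(3/(z + 4)) dz + ∫(-3/(z**2 + 1)) dz.
Step 4. Evaluate the standard form [assuming z > -4]: now -2*log(z - 2) + 5*log(z + 1) + 3*log(z + 4) + ∫(-3/(z**2 + 1)) dz.
Step 5. Evaluate the standard form: now -2*log(z - 2) + 5*log(z + 1) + 3*log(z + 4) - 3*atan(z).
Answer: -2*log(z - 2) + 5*log(z + 1) + 3*log(z + 4) - 3*atan(z).


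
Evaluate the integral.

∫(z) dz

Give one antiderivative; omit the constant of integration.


Answer: z**2/2.


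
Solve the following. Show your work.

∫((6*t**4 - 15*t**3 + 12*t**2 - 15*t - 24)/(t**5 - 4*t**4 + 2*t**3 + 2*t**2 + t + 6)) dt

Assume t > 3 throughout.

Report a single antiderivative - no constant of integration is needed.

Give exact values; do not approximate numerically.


Step 1. Decompose ∫((6*t**4 - 15*t**3 + 12*t**2 - 15*t - 24)/(t**5 - 4*t**4 + 2*t**3 + 2*t**2 + t + 6)) dt by partial fractions, (6*t**4 - 15*t**3 + 12*t**2 - 15*t - 24)/(t**5 - 4*t**4 + 2*t**3 + 2*t**2 + t + 6) = -3/(t**2 + 1) + 1/(t + 1) + 2/(t - 2) + 3/(t - 3): now ∫(3/(t - 3)) dt + ∫(2/(t - 2)) dt + ∫(1/(t + 1)) dt + ∫(-3/(t**2 + 1)) dt.
Step 2. Evaluate the standard form [assuming t > 2]: now 2*log(t - 2) + ∫(3/(t - 3)) dt + ∫(1/(t + 1)) dt + ∫(-3/(t**2 + 1)) dt.
Step 3. Evaluate the standard form [assuming t > 3]: now 3*log(t - 3) + 2*log(t - 2) + ∫(1/(t + 1)) dt + ∫(-3/(t**2 + 1)) dt.
Step 4. Evaluate the standard form [assuming t > -1]: now 3*log(t - 3) + 2*log(t - 2) + log(t + 1) + ∫(-3/(t**2 + 1)) dt.
Step 5. Evaluate the standard form: now 3*log(t - 3) + 2*log(t - 2) + log(t + 1) - 3*atan(t).
Answer: 3*log(t - 3) + 2*log(t - 2) + log(t + 1) - 3*atan(t).


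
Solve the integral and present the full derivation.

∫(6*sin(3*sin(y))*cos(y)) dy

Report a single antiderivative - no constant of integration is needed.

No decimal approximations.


Step 1. Substitute u = sin(y), turning ∫(6*sin(3*sin(y))*cos(y)) dy into ∫(6*sin(3*u)) du: now ∫(6*sin(3*u)) du.
Step 2. Evaluate the standard form: now -2*cos(3*u).
Step 3. Substitute back u = sin(y): now -2*cos(3*sin(y)).
Answer: -2*cos(3*sin(y)).


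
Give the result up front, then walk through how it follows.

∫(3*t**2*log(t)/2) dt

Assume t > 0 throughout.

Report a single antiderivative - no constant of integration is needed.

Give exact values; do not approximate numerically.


The answer is t**3*log(t)/2 - t**3/6.
Step 1. Integrate ∫(3*t**2*log(t)/2) dt by parts with u = log(t), dv = (3*t**2/2) dt, so v = t**3/2 [assuming t > 0]: now t**3*log(t)/2 + ∫(-t**2/2) dt.
Step 2. Evaluate the standard form: now t**3*log(t)/2 - t**3/6.
Answer: t**3*log(t)/2 - t**3/6.


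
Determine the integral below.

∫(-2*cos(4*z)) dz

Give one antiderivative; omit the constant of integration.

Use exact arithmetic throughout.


Answer: -sin(4*z)/2.


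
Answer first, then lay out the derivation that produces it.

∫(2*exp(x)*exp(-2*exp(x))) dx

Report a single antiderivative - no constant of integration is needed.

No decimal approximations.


The answer is -exp(-2*exp(x)).
Step 1. Substitute u = exp(x), turning ∫(2*exp(x)*exp(-2*exp(x))) dx into ∫(2*exp(-2*u)) du: now ∫(2*exp(-2*u)) du.
Step 2. Evaluate the standard form: now -exp(-2*u).
Step 3. Substitute back u = exp(x): now -exp(-2*exp(x)).
Answer: -exp(-2*exp(x)).


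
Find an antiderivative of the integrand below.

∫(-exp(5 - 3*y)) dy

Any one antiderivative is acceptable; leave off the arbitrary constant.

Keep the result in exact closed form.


Answer: exp(5 - 3*y)/3.


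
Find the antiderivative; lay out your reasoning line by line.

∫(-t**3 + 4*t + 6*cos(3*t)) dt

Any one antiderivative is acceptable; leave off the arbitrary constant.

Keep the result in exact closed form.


Step 1. Rewrite: now ∫(4*t) dt + ∫(-t**3) dt + ∫(6*cos(3*t)) dt.
Step 2. Evaluate the standard form: now -t**4/4 + ∫(4*t) dt + ∫(6*cos(3*t)) dt.
Step 3. Evaluate the standard form: now -t**4/4 + 2*t**2 + ∫(6*cos(3*t)) dt.
Step 4. Evaluate the standard form: now -t**4/4 + 2*t**2 + 2*sin(3*t).
Answer: -t**4/4 + 2*t**2 + 2*sin(3*t).


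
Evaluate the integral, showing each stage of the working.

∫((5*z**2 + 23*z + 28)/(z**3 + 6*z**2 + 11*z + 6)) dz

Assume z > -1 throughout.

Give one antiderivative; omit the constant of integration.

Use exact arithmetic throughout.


Step 1. Decompose ∫((5*z**2 + 23*z + 28)/(z**3 + 6*z**2 + 11*z + 6)) dz by partial fractions, (5*z**2 + 23*z + 28)/(z**3 + 6*z**2 + 11*z + 6) = 2/(z + 3) - 2/(z + 2) + 5/(z + 1): now ∫(5/(z + 1)) dz + ∫(-2/(z + 2)) dz + ∫(2/(z + 3)) dz.
Step 2. Evaluate the standard form [assuming z > -1]: now 5*log(z + 1) + ∫(-2/(z + 2)) dz + ∫(2/(z + 3)) dz.
Step 3. Evaluate the standard form [assuming z > -2]: now 5*log(z + 1) - 2*log(z + 2) + ∫(2/(z + 3)) dz.
Step 4. Evaluate the standard form [assuming z > -3]: now 5*log(z + 1) - 2*log(z + 2) + 2*log(z + 3).
Answer: 5*log(z + 1) - 2*log(z + 2) + 2*log(z + 3).


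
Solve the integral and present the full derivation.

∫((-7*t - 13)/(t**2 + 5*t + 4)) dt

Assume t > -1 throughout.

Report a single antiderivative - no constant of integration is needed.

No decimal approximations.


Step 1. Decompose ∫((-7*t - 13)/(t**2 + 5*t + 4)) dt by partial fractions, (-7*t - 13)/(t**2 + 5*t + 4) = -5/(t + 4) - 2/(t + 1): now ∫(-2/(t + 1)) dt + ∫(-5/(t + 4)) dt.
Step 2. Evaluate the standard form [assuming t > -1]: now -2*log(t + 1) + ∫(-5/(t + 4)) dt.
Step 3. Evaluate the standard form [assuming t > -4]: now -2*log(t + 1) - 5*log(t + 4).
Answer: -2*log(t + 1) - 5*log(t + 4).


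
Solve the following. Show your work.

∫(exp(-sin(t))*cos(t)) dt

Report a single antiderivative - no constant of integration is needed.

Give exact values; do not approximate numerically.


Step 1. Substitute u = sin(t), turning ∫(exp(-sin(t))*cos(t)) dt into ∫(exp(-u)) du: now ∫(exp(-u)) du.
Step 2. Evaluate the standard form: now -exp(-u).
Step 3. Substitute back u = sin(t): now -exp(-sin(t)).
Answer: -exp(-sin(t)).


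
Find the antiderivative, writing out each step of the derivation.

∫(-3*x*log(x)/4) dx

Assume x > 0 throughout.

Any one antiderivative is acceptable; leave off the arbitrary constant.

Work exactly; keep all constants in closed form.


Step 1. Integrate ∫(-3*x*log(x)/4) dx by parts with u = log(x), dv = (-3*x/4) dx, so v = -3*x**2/8 [assuming x > 0]: now -3*x**2*log(x)/8 + ∫(3*x/8) dx.
Step 2. Evaluate the standard form: now -3*x**2*log(x)/8 + 3*x**2/16.
Answer: -3*x**2*log(x)/8 + 3*x**2/16.


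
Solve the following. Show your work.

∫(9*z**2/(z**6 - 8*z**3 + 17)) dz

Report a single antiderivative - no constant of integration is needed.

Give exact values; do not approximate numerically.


Step 1. Substitute u = z**3 - 4, turning ∫(9*z**2/(z**6 - 8*z**3 + 17)) dz into ∫(3/(u**2 + 1)) du: now ∫(3/(u**2 + 1)) du.
Step 2. Evaluate the standard form: now 3*atan(u).
Step 3. Substitute back u = z**3 - 4: now 3*atan(z**3 - 4).
Answer: 3*atan(z**3 - 4).
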